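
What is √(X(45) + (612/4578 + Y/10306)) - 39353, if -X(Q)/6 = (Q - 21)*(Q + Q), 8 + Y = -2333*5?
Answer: -39353 + I*√801434119760540826/7863478 ≈ -39353.0 + 113.85*I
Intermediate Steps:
Y = -11673 (Y = -8 - 2333*5 = -8 - 11665 = -11673)
X(Q) = -12*Q*(-21 + Q) (X(Q) = -6*(Q - 21)*(Q + Q) = -6*(-21 + Q)*2*Q = -12*Q*(-21 + Q))
√(X(45) + (612/4578 + Y/10306)) - 39353 = √(12*45*(21 - 1*45) + (612/4578 - 11673/10306)) - 39353 = √(12*45*(21 - 45) + (612*(1/4578) - 11673*1/10306)) - 39353 = √(12*45*(-24) + (102/763 - 11673/10306)) - 39353 = √(-12960 - 7855287/7863478) - 39353 = √(-101918530167/7863478) - 39353 = I*√801434119760540826/7863478 - 39353 = -39353 + I*√801434119760540826/7863478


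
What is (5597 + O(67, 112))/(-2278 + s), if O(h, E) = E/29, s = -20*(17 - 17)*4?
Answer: -162425/66062 ≈ -2.4587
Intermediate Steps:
s = 0 (s = -0*4 = -20*0 = 0)
O(h, E) = E/29 (O(h, E) = E*(1/29) = E/29)
(5597 + O(67, 112))/(-2278 + s) = (5597 + (1/29)*112)/(-2278 + 0) = (5597 + 112/29)/(-2278) = (162425/29)*(-1/2278) = -162425/66062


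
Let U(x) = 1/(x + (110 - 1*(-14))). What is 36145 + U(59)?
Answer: 6614536/183 ≈ 36145.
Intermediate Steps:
U(x) = 1/(124 + x) (U(x) = 1/(x + (110 + 14)) = 1/(x + 124) = 1/(124 + x))
36145 + U(59) = 36145 + 1/(124 + 59) = 36145 + 1/183 = 6614536/183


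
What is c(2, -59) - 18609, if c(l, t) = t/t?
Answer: -18608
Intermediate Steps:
c(l, t) = 1
c(2, -59) - 18609 = 1 - 18609 = -18608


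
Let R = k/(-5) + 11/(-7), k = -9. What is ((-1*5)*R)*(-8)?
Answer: 64/7 ≈ 9.1429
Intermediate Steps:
R = 8/35 (R = -9/(-5) + 11/(-7) = -9*(-⅕) + 11*(-⅐) = 9/5 - 11/7 = 8/35 ≈ 0.22857)
((-1*5)*R)*(-8) = (-1*5*(8/35))*(-8) = -5*8/35*(-8) = -8/7*(-8) = 64/7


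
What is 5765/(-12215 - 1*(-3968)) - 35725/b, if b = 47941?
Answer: -571003940/395369427 ≈ -1.4442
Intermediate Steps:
5765/(-12215 - 1*(-3968)) - 35725/b = 5765/(-12215 - 1*(-3968)) - 35725/47941 = 5765/(-12215 + 3968) - 35725*1/47941 = 5765/(-8247) - 35725/47941 = 5765*(-1/8247) - 35725/47941 = -5765/8247 - 35725/47941 = -571003940/395369427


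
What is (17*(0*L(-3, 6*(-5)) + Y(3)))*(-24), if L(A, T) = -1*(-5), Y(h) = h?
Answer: -1224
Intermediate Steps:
L(A, T) = 5
(17*(0*L(-3, 6*(-5)) + Y(3)))*(-24) = (17*(0*5 + 3))*(-24) = (17*(0 + 3))*(-24) = (17*3)*(-24) = 51*(-24) = -1224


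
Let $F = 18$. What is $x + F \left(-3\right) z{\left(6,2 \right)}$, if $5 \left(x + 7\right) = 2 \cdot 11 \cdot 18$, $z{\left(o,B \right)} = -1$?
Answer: $\frac{631}{5} \approx 126.2$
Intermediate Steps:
$x = \frac{361}{5}$ ($x = -7 + \frac{2 \cdot 11 \cdot 18}{5} = -7 + \frac{22 \cdot 18}{5} = -7 + \frac{1}{5} \cdot 396 = -7 + \frac{396}{5} = \frac{361}{5} \approx 72.2$)
$x + F \left(-3\right) z{\left(6,2 \right)} = \frac{361}{5} + 18 \left(-3\right) \left(-1\right) = \frac{361}{5} - -54 = \frac{361}{5} + 54 = \frac{631}{5}$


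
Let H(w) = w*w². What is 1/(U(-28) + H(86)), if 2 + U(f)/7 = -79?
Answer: 1/635489 ≈ 1.5736e-6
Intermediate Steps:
U(f) = -567 (U(f) = -14 + 7*(-79) = -14 - 553 = -567)
H(w) = w³
1/(U(-28) + H(86)) = 1/(-567 + 86³) = 1/(-567 + 636056) = 1/635489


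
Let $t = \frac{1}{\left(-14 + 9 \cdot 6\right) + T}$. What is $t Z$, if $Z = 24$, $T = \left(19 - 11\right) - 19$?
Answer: $\frac{24}{29} \approx 0.82759$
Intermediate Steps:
$T = -11$ ($T = 8 - 19 = -11$)
$t = \frac{1}{29}$ ($t = \frac{1}{\left(-14 + 9 \cdot 6\right) - 11} = \frac{1}{\left(-14 + 54\right) - 11} = \frac{1}{40 - 11} = \frac{1}{29} \approx 0.034483$)
$t Z = \frac{1}{29} \cdot 24 = \frac{24}{29}$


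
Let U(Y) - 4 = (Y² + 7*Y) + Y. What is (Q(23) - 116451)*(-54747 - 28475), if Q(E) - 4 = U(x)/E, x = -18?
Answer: 9690286458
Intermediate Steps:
U(Y) = 4 + Y² + 8*Y (U(Y) = 4 + ((Y² + 7*Y) + Y) = 4 + (Y² + 8*Y) = 4 + Y² + 8*Y)
Q(E) = 4 + 184/E (Q(E) = 4 + (4 + (-18)² + 8*(-18))/E = 4 + (4 + 324 - 144)/E = 4 + 184/E)
(Q(23) - 116451)*(-54747 - 28475) = ((4 + 184/23) - 116451)*(-54747 - 28475) = ((4 + 184*(1/23)) - 116451)*(-83222) = ((4 + 8) - 116451)*(-83222) = (12 - 116451)*(-83222) = -116439*(-83222) = 9690286458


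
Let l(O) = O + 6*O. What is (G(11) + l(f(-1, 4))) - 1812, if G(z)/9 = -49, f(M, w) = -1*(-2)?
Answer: -2239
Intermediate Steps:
f(M, w) = 2
l(O) = 7*O
G(z) = -441 (G(z) = 9*(-49) = -441)
(G(11) + l(f(-1, 4))) - 1812 = (-441 + 7*2) - 1812 = (-441 + 14) - 1812 = -427 - 1812 = -2239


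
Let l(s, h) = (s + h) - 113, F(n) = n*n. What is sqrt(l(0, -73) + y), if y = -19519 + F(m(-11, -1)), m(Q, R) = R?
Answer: 2*I*sqrt(4926) ≈ 140.37*I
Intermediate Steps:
F(n) = n**2
l(s, h) = -113 + h + s (l(s, h) = (h + s) - 113 = -113 + h + s)
y = -19518 (y = -19519 + (-1)**2 = -19519 + 1 = -19518)
sqrt(l(0, -73) + y) = sqrt((-113 - 73 + 0) - 19518) = sqrt(-186 - 19518) = sqrt(-19704) = 2*I*sqrt(4926)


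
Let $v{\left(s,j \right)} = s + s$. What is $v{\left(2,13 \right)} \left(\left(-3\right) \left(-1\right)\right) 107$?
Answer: $1284$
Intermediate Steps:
$v{\left(s,j \right)} = 2 s$
$v{\left(2,13 \right)} \left(\left(-3\right) \left(-1\right)\right) 107 = 2 \cdot 2 \left(\left(-3\right) \left(-1\right)\right) 107 = 4 \cdot 3 \cdot 107 = 12 \cdot 107 = 1284$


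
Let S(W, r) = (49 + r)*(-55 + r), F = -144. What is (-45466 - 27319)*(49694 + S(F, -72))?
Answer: -3829582775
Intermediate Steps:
S(W, r) = (-55 + r)*(49 + r)
(-45466 - 27319)*(49694 + S(F, -72)) = (-45466 - 27319)*(49694 + (-2695 + (-72)² - 6*(-72))) = -72785*(49694 + (-2695 + 5184 + 432)) = -72785*(49694 + 2921) = -72785*52615 = -3829582775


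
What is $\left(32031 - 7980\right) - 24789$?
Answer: $-738$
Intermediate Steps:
$\left(32031 - 7980\right) - 24789 = 24051 - 24789 = -738$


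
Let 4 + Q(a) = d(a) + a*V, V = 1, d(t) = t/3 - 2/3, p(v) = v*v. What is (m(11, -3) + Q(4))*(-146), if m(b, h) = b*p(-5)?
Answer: -120742/3 ≈ -40247.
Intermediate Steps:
p(v) = v**2
d(t) = -2/3 + t/3 (d(t) = t*(1/3) - 2*1/3 = t/3 - 2/3 = -2/3 + t/3)
m(b, h) = 25*b (m(b, h) = b*(-5)**2 = b*25 = 25*b)
Q(a) = -14/3 + 4*a/3 (Q(a) = -4 + ((-2/3 + a/3) + a*1) = -4 + ((-2/3 + a/3) + a) = -4 + (-2/3 + 4*a/3) = -14/3 + 4*a/3)
(m(11, -3) + Q(4))*(-146) = (25*11 + (-14/3 + (4/3)*4))*(-146) = (275 + (-14/3 + 16/3))*(-146) = (275 + 2/3)*(-146) = (827/3)*(-146) = -120742/3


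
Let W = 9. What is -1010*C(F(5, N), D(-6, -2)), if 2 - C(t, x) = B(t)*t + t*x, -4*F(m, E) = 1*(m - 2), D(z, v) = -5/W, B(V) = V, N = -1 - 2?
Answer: -24745/24 ≈ -1031.0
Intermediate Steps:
N = -3
D(z, v) = -5/9
F(m, E) = ½ - m/4 (F(m, E) = -(m - 2)/4 = -(-2 + m)/4 = ½ - m/4)
C(t, x) = 2 - t² - t*x (C(t, x) = 2 - (t*t + t*x) = 2 - (t² + t*x) = 2 + (-t² - t*x) = 2 - t² - t*x)
-1010*C(F(5, N), D(-6, -2)) = -1010*(2 - (½ - ¼*5)² - 1*(½ - ¼*5)*(-5/9)) = -1010*(2 - (½ - 5/4)² - 1*(½ - 5/4)*(-5/9)) = -1010*(2 - (-¾)² - 1*(-¾)*(-5/9)) = -1010*(2 - 1*9/16 - 5/12) = -1010*(2 - 9/16 - 5/12) = -1010*49/48 = -24745/24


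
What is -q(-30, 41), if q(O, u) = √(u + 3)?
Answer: -2*√11 ≈ -6.6332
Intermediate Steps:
q(O, u) = √(3 + u)
-q(-30, 41) = -√(3 + 41) = -√44 = -2*√11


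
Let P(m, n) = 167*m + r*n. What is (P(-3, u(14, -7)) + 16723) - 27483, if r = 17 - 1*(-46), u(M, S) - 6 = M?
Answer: -10001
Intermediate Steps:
u(M, S) = 6 + M
r = 63 (r = 17 + 46 = 63)
P(m, n) = 63*n + 167*m (P(m, n) = 167*m + 63*n = 63*n + 167*m)
(P(-3, u(14, -7)) + 16723) - 27483 = ((63*(6 + 14) + 167*(-3)) + 16723) - 27483 = ((63*20 - 501) + 16723) - 27483 = ((1260 - 501) + 16723) - 27483 = (759 + 16723) - 27483 = 17482 - 27483 = -10001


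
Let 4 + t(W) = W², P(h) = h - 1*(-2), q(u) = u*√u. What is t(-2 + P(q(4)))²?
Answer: 3600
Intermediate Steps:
q(u) = u^(3/2)
P(h) = 2 + h (P(h) = h + 2 = 2 + h)
t(W) = -4 + W²
t(-2 + P(q(4)))² = (-4 + (-2 + (2 + 4^(3/2)))²)² = (-4 + (-2 + (2 + 8))²)² = (-4 + (-2 + 10)²)² = (-4 + 8²)² = (-4 + 64)² = 60² = 3600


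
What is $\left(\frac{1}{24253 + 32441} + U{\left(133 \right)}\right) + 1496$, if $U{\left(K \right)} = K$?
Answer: $\frac{92354527}{56694} \approx 1629.0$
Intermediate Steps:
$\left(\frac{1}{24253 + 32441} + U{\left(133 \right)}\right) + 1496 = \left(\frac{1}{24253 + 32441} + 133\right) + 1496 = \left(\frac{1}{56694} + 133\right) + 1496 = \frac{7540303}{56694} + 1496 = \frac{92354527}{56694}$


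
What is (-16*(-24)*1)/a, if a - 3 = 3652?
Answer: 384/3655 ≈ 0.10506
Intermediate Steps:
a = 3655 (a = 3 + 3652 = 3655)
(-16*(-24)*1)/a = (-16*(-24)*1)/3655 = (384*1)*(1/3655) = 384*(1/3655) = 384/3655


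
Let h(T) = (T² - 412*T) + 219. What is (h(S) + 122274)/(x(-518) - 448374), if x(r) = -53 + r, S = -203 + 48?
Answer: -30054/64135 ≈ -0.46861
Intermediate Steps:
S = -155
h(T) = 219 + T² - 412*T
(h(S) + 122274)/(x(-518) - 448374) = ((219 + (-155)² - 412*(-155)) + 122274)/((-53 - 518) - 448374) = ((219 + 24025 + 63860) + 122274)/(-571 - 448374) = (88104 + 122274)/(-448945) = 210378*(-1/448945) = -30054/64135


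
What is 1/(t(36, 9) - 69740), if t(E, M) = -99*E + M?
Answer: -1/73295 ≈ -1.3643e-5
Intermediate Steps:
t(E, M) = M - 99*E
1/(t(36, 9) - 69740) = 1/((9 - 99*36) - 69740) = 1/((9 - 3564) - 69740) = 1/(-3555 - 69740) = 1/(-73295) = -1/73295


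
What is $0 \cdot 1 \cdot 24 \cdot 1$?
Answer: $0$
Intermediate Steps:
$0 \cdot 1 \cdot 24 \cdot 1 = 0 \cdot 24 \cdot 1 = 0 \cdot 1 = 0$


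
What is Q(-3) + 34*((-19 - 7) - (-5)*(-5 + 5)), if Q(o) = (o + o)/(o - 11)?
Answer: -6185/7 ≈ -883.57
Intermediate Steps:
Q(o) = 2*o/(-11 + o) (Q(o) = (2*o)/(-11 + o) = 2*o/(-11 + o))
Q(-3) + 34*((-19 - 7) - (-5)*(-5 + 5)) = 2*(-3)/(-11 - 3) + 34*((-19 - 7) - (-5)*(-5 + 5)) = 2*(-3)/(-14) + 34*(-26 - (-5)*0) = 2*(-3)*(-1/14) + 34*(-26 - 1*0) = 3/7 + 34*(-26 + 0) = 3/7 + 34*(-26) = 3/7 - 884 = -6185/7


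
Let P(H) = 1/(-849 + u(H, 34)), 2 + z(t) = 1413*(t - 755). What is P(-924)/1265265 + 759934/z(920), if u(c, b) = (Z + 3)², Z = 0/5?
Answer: 807675029475257/247789649431800 ≈ 3.2595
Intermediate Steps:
Z = 0 (Z = 0*(⅕) = 0)
z(t) = -1066817 + 1413*t (z(t) = -2 + 1413*(t - 755) = -2 + 1413*(-755 + t) = -2 + (-1066815 + 1413*t) = -1066817 + 1413*t)
u(c, b) = 9 (u(c, b) = (0 + 3)² = 3² = 9)
P(H) = -1/840 (P(H) = 1/(-849 + 9) = 1/(-840) = -1/840)
P(-924)/1265265 + 759934/z(920) = -1/840/1265265 + 759934/(-1066817 + 1413*920) = -1/840*1/1265265 + 759934/(-1066817 + 1299960) = -1/1062822600 + 759934/233143 = 807675029475257/247789649431800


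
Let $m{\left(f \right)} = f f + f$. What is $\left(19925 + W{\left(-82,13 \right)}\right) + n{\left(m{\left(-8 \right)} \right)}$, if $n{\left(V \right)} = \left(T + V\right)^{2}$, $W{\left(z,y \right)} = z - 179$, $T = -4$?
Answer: $22368$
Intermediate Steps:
$W{\left(z,y \right)} = -179 + z$
$m{\left(f \right)} = f + f^{2}$ ($m{\left(f \right)} = f^{2} + f = f + f^{2}$)
$n{\left(V \right)} = \left(-4 + V\right)^{2}$
$\left(19925 + W{\left(-82,13 \right)}\right) + n{\left(m{\left(-8 \right)} \right)} = \left(19925 - 261\right) + \left(-4 - 8 \left(1 - 8\right)\right)^{2} = \left(19925 - 261\right) + \left(-4 - -56\right)^{2} = 19664 + \left(-4 + 56\right)^{2} = 19664 + 52^{2} = 19664 + 2704 = 22368$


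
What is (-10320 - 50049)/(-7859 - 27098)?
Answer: 60369/34957 ≈ 1.7269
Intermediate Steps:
(-10320 - 50049)/(-7859 - 27098) = -60369/(-34957) = -60369*(-1/34957) = 60369/34957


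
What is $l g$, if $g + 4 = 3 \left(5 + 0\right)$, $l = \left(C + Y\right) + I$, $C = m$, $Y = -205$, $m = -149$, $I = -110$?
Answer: $-5104$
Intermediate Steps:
$C = -149$
$l = -464$ ($l = \left(-149 - 205\right) - 110 = -354 - 110 = -464$)
$g = 11$ ($g = -4 + 3 \left(5 + 0\right) = -4 + 3 \cdot 5 = -4 + 15 = 11$)
$l g = \left(-464\right) 11 = -5104$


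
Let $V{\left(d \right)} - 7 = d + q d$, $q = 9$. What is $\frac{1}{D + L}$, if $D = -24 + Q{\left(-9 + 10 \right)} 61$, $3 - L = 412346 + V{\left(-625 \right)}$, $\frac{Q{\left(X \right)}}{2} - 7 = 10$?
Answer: $- \frac{1}{404050} \approx -2.4749 \cdot 10^{-6}$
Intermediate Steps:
$V{\left(d \right)} = 7 + 10 d$ ($V{\left(d \right)} = 7 + \left(d + 9 d\right) = 7 + 10 d$)
$Q{\left(X \right)} = 34$ ($Q{\left(X \right)} = 14 + 2 \cdot 10 = 14 + 20 = 34$)
$L = -406100$ ($L = 3 - \left(412346 + \left(7 + 10 \left(-625\right)\right)\right) = 3 - \left(412346 + \left(7 - 6250\right)\right) = 3 - \left(412346 - 6243\right) = 3 - 406103 = -406100$)
$D = 2050$ ($D = -24 + 34 \cdot 61 = -24 + 2074 = 2050$)
$\frac{1}{D + L} = \frac{1}{2050 - 406100} = \frac{1}{-404050} = - \frac{1}{404050}$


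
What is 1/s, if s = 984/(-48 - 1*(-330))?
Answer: 47/164 ≈ 0.28659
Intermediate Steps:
s = 164/47 (s = 984/(-48 + 330) = 984/282 = 984*(1/282) = 164/47 ≈ 3.4894)
1/s = 1/(164/47) = 47/164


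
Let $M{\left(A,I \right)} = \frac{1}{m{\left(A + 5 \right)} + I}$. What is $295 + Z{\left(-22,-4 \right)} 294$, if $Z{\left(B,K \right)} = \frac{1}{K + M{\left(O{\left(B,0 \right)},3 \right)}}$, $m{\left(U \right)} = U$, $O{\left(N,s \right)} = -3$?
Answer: $\frac{4135}{19} \approx 217.63$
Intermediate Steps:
$M{\left(A,I \right)} = \frac{1}{5 + A + I}$ ($M{\left(A,I \right)} = \frac{1}{\left(A + 5\right) + I} = \frac{1}{\left(5 + A\right) + I} = \frac{1}{5 + A + I}$)
$Z{\left(B,K \right)} = \frac{1}{\frac{1}{5} + K}$ ($Z{\left(B,K \right)} = \frac{1}{K + \frac{1}{5 - 3 + 3}} = \frac{1}{K + \frac{1}{5}} = \frac{1}{\frac{1}{5} + K}$)
$295 + Z{\left(-22,-4 \right)} 294 = 295 + \frac{5}{1 + 5 \left(-4\right)} 294 = 295 + \frac{5}{1 - 20} \cdot 294 = 295 + \frac{5}{-19} \cdot 294 = 295 + 5 \left(- \frac{1}{19}\right) 294 = 295 - \frac{1470}{19} = \frac{4135}{19}$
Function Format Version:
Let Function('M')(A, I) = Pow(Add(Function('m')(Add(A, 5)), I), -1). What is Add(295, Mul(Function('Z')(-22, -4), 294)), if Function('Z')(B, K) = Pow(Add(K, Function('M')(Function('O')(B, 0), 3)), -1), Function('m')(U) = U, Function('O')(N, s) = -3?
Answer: Rational(4135, 19) ≈ 217.63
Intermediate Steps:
Function('M')(A, I) = Pow(Add(5, A, I), -1) (Function('M')(A, I) = Pow(Add(Add(A, 5), I), -1) = Pow(Add(Add(5, A), I), -1) = Pow(Add(5, A, I), -1))
Function('Z')(B, K) = Pow(Add(Rational(1, 5), K), -1) (Function('Z')(B, K) = Pow(Add(K, Pow(Add(5, -3, 3), -1)), -1) = Pow(Add(K, Pow(5, -1)), -1) = Pow(Add(K, Rational(1, 5)), -1) = Pow(Add(Rational(1, 5), K), -1))
Add(295, Mul(Function('Z')(-22, -4), 294)) = Add(295, Mul(Mul(5, Pow(Add(1, Mul(5, -4)), -1)), 294)) = Add(295, Mul(Mul(5, Pow(Add(1, -20), -1)), 294)) = Add(295, Mul(Mul(5, Pow(-19, -1)), 294)) = Add(295, Mul(Mul(5, Rational(-1, 19)), 294)) = Add(295, Mul(Rational(-5, 19), 294)) = Add(295, Rational(-1470, 19)) = Rational(4135, 19)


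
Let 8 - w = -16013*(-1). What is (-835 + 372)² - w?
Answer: 230374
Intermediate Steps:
w = -16005 (w = 8 - (-16013)*(-1) = 8 - 1*16013 = 8 - 16013 = -16005)
(-835 + 372)² - w = (-835 + 372)² - 1*(-16005) = (-463)² + 16005 = 214369 + 16005 = 230374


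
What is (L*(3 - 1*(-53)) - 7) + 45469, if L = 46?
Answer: 48038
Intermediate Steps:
(L*(3 - 1*(-53)) - 7) + 45469 = (46*(3 - 1*(-53)) - 7) + 45469 = (46*(3 + 53) - 7) + 45469 = (46*56 - 7) + 45469 = (2576 - 7) + 45469 = 2569 + 45469 = 48038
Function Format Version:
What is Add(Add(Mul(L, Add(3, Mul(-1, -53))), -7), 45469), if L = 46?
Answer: 48038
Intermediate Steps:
Add(Add(Mul(L, Add(3, Mul(-1, -53))), -7), 45469) = Add(Add(Mul(46, Add(3, Mul(-1, -53))), -7), 45469) = Add(Add(Mul(46, Add(3, 53)), -7), 45469) = Add(Add(Mul(46, 56), -7), 45469) = Add(Add(2576, -7), 45469) = Add(2569, 45469) = 48038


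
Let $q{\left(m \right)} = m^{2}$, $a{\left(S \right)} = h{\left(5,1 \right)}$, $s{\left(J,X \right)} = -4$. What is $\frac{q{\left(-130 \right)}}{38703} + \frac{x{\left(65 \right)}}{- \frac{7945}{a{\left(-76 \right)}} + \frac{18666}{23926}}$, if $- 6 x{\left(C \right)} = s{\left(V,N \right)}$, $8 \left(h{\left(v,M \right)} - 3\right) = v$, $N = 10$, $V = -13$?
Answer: $\frac{12836698418246}{29418058302969} \approx 0.43635$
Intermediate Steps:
$h{\left(v,M \right)} = 3 + \frac{v}{8}$
$a{\left(S \right)} = \frac{29}{8}$ ($a{\left(S \right)} = 3 + \frac{1}{8} \cdot 5 = 3 + \frac{5}{8} = \frac{29}{8}$)
$x{\left(C \right)} = \frac{2}{3}$ ($x{\left(C \right)} = \left(- \frac{1}{6}\right) \left(-4\right) = \frac{2}{3}$)
$\frac{q{\left(-130 \right)}}{38703} + \frac{x{\left(65 \right)}}{- \frac{7945}{a{\left(-76 \right)}} + \frac{18666}{23926}} = \frac{\left(-130\right)^{2}}{38703} + \frac{2}{3 \left(- \frac{7945}{\frac{29}{8}} + \frac{18666}{23926}\right)} = 16900 \cdot \frac{1}{38703} + \frac{2}{3 \left(\left(-7945\right) \frac{8}{29} + 18666 \cdot \frac{1}{23926}\right)} = \frac{16900}{38703} + \frac{2}{3 \left(- \frac{63560}{29} + \frac{9333}{11963}\right)} = \frac{16900}{38703} + \frac{2}{3 \left(- \frac{760097623}{346927}\right)} = \frac{16900}{38703} + \frac{2}{3} \left(- \frac{346927}{760097623}\right) = \frac{16900}{38703} - \frac{693854}{2280292869} = \frac{12836698418246}{29418058302969}$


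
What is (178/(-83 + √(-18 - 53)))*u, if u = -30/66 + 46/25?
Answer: -938149/319000 - 11303*I*√71/319000 ≈ -2.9409 - 0.29856*I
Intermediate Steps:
u = 381/275 (u = -30*1/66 + 46*(1/25) = -5/11 + 46/25 = 381/275 ≈ 1.3855)
(178/(-83 + √(-18 - 53)))*u = (178/(-83 + √(-18 - 53)))*(381/275) = (178/(-83 + √(-71)))*(381/275) = (178/(-83 + I*√71))*(381/275) = 67818/(275*(-83 + I*√71))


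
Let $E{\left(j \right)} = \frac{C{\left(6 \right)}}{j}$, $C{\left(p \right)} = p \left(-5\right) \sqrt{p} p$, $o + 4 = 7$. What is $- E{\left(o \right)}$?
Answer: $60 \sqrt{6} \approx 146.97$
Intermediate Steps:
$o = 3$ ($o = -4 + 7 = 3$)
$C{\left(p \right)} = - 5 p^{\frac{5}{2}}$ ($C{\left(p \right)} = - 5 p \sqrt{p} p = - 5 p^{\frac{3}{2}} p = - 5 p^{\frac{5}{2}}$)
$E{\left(j \right)} = - \frac{180 \sqrt{6}}{j}$ ($E{\left(j \right)} = \frac{\left(-5\right) 6^{\frac{5}{2}}}{j} = \frac{\left(-5\right) 36 \sqrt{6}}{j} = \frac{\left(-180\right) \sqrt{6}}{j} = - \frac{180 \sqrt{6}}{j}$)
$- E{\left(o \right)} = - \frac{\left(-180\right) \sqrt{6}}{3} = - \left(-60\right) \sqrt{6} = 60 \sqrt{6}$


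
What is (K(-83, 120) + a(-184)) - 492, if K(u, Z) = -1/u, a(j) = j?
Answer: -56107/83 ≈ -675.99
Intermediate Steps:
(K(-83, 120) + a(-184)) - 492 = (-1/(-83) - 184) - 492 = (-1*(-1/83) - 184) - 492 = (1/83 - 184) - 492 = -15271/83 - 492 = -56107/83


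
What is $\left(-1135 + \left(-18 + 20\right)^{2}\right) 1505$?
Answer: $-1702155$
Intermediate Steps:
$\left(-1135 + \left(-18 + 20\right)^{2}\right) 1505 = \left(-1135 + 2^{2}\right) 1505 = \left(-1135 + 4\right) 1505 = \left(-1131\right) 1505 = -1702155$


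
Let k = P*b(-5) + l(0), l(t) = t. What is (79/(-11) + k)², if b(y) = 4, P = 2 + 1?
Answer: 2809/121 ≈ 23.215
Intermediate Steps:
P = 3
k = 12 (k = 3*4 + 0 = 12 + 0 = 12)
(79/(-11) + k)² = (79/(-11) + 12)² = (79*(-1/11) + 12)² = (-79/11 + 12)² = (53/11)² = 2809/121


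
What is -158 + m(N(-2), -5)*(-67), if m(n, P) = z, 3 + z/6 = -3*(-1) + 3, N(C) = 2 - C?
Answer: -1364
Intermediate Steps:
z = 18 (z = -18 + 6*(-3*(-1) + 3) = -18 + 6*(3 + 3) = -18 + 6*6 = -18 + 36 = 18)
m(n, P) = 18
-158 + m(N(-2), -5)*(-67) = -158 + 18*(-67) = -158 - 1206 = -1364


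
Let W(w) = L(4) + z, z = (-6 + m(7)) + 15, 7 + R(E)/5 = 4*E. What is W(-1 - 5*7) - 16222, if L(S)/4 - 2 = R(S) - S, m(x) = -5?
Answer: -16046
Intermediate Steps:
R(E) = -35 + 20*E (R(E) = -35 + 5*(4*E) = -35 + 20*E)
L(S) = -132 + 76*S (L(S) = 8 + 4*((-35 + 20*S) - S) = 8 + 4*(-35 + 19*S) = 8 + (-140 + 76*S) = -132 + 76*S)
z = 4 (z = (-6 - 5) + 15 = -11 + 15 = 4)
W(w) = 176 (W(w) = (-132 + 76*4) + 4 = (-132 + 304) + 4 = 172 + 4 = 176)
W(-1 - 5*7) - 16222 = 176 - 16222 = -16046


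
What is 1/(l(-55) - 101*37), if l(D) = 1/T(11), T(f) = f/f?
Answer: -1/3736 ≈ -0.00026767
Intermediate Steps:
T(f) = 1
l(D) = 1 (l(D) = 1/1 = 1)
1/(l(-55) - 101*37) = 1/(1 - 101*37) = 1/(1 - 3737) = 1/(-3736) = -1/3736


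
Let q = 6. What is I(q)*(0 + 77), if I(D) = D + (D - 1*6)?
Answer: 462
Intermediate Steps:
I(D) = -6 + 2*D (I(D) = D + (D - 6) = D + (-6 + D) = -6 + 2*D)
I(q)*(0 + 77) = (-6 + 2*6)*(0 + 77) = (-6 + 12)*77 = 6*77 = 462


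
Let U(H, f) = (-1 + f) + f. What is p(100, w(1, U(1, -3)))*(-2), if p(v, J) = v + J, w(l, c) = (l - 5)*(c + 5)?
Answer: -216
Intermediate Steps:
U(H, f) = -1 + 2*f
w(l, c) = (-5 + l)*(5 + c)
p(v, J) = J + v
p(100, w(1, U(1, -3)))*(-2) = ((-25 - 5*(-1 + 2*(-3)) + 5*1 + (-1 + 2*(-3))*1) + 100)*(-2) = ((-25 - 5*(-1 - 6) + 5 + (-1 - 6)*1) + 100)*(-2) = ((-25 - 5*(-7) + 5 - 7*1) + 100)*(-2) = ((-25 + 35 + 5 - 7) + 100)*(-2) = (8 + 100)*(-2) = 108*(-2) = -216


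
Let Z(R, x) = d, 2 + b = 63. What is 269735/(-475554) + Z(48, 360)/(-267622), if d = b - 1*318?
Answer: -18016200698/31817178147 ≈ -0.56624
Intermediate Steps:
b = 61 (b = -2 + 63 = 61)
d = -257 (d = 61 - 1*318 = 61 - 318 = -257)
Z(R, x) = -257
269735/(-475554) + Z(48, 360)/(-267622) = 269735/(-475554) - 257/(-267622) = 269735*(-1/475554) - 257*(-1/267622) = -269735/475554 + 257/267622 = -18016200698/31817178147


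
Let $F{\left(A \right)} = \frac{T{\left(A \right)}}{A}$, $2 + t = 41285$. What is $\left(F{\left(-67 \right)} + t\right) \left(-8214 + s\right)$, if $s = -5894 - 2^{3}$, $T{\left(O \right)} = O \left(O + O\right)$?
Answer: $-580859284$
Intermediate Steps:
$T{\left(O \right)} = 2 O^{2}$ ($T{\left(O \right)} = O 2 O = 2 O^{2}$)
$t = 41283$ ($t = -2 + 41285 = 41283$)
$F{\left(A \right)} = 2 A$ ($F{\left(A \right)} = \frac{2 A^{2}}{A} = 2 A$)
$s = -5902$ ($s = -5894 - 8 = -5902$)
$\left(F{\left(-67 \right)} + t\right) \left(-8214 + s\right) = \left(2 \left(-67\right) + 41283\right) \left(-8214 - 5902\right) = \left(-134 + 41283\right) \left(-14116\right) = 41149 \left(-14116\right) = -580859284$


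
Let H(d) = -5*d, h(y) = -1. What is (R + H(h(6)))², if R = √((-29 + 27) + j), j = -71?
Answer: (5 + I*√73)² ≈ -48.0 + 85.44*I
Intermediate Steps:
R = I*√73 (R = √((-29 + 27) - 71) = √(-2 - 71) = √(-73) = I*√73 ≈ 8.544*I)
(R + H(h(6)))² = (I*√73 - 5*(-1))² = (I*√73 + 5)² = (5 + I*√73)²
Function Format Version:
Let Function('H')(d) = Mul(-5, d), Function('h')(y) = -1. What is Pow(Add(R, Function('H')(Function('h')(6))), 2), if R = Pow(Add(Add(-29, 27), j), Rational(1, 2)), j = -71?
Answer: Pow(Add(5, Mul(I, Pow(73, Rational(1, 2)))), 2) ≈ Add(-48.000, Mul(85.440, I))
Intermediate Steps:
R = Mul(I, Pow(73, Rational(1, 2))) (R = Pow(Add(Add(-29, 27), -71), Rational(1, 2)) = Pow(Add(-2, -71), Rational(1, 2)) = Pow(-73, Rational(1, 2)) = Mul(I, Pow(73, Rational(1, 2))) ≈ Mul(8.5440, I))
Pow(Add(R, Function('H')(Function('h')(6))), 2) = Pow(Add(Mul(I, Pow(73, Rational(1, 2))), Mul(-5, -1)), 2) = Pow(Add(Mul(I, Pow(73, Rational(1, 2))), 5), 2) = Pow(Add(5, Mul(I, Pow(73, Rational(1, 2)))), 2)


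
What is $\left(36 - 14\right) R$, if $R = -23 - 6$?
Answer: $-638$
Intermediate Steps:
$R = -29$
$\left(36 - 14\right) R = \left(36 - 14\right) \left(-29\right) = 22 \left(-29\right) = -638$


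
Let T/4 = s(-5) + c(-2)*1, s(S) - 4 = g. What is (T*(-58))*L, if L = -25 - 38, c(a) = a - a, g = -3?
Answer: 14616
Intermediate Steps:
c(a) = 0
L = -63
s(S) = 1 (s(S) = 4 - 3 = 1)
T = 4 (T = 4*(1 + 0*1) = 4*(1 + 0) = 4*1 = 4)
(T*(-58))*L = (4*(-58))*(-63) = -232*(-63) = 14616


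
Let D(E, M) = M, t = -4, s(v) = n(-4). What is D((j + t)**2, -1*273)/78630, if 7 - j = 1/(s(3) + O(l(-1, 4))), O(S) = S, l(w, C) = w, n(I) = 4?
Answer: -91/26210 ≈ -0.0034720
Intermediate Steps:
s(v) = 4
j = 20/3 (j = 7 - 1/(4 - 1) = 7 - 1/3 = 20/3 ≈ 6.6667)
D((j + t)**2, -1*273)/78630 = -1*273/78630 = -273*1/78630 = -91/26210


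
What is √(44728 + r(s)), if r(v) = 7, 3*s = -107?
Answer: √44735 ≈ 211.51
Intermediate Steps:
s = -107/3 (s = (⅓)*(-107) = -107/3 ≈ -35.667)
√(44728 + r(s)) = √(44728 + 7) = √44735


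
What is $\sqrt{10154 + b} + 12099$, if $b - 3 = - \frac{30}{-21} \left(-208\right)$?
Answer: $12099 + \frac{\sqrt{483133}}{7} \approx 12198.0$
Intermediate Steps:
$b = - \frac{2059}{7}$ ($b = 3 + - \frac{30}{-21} \left(-208\right) = 3 + \left(-30\right) \left(- \frac{1}{21}\right) \left(-208\right) = 3 + \frac{10}{7} \left(-208\right) = 3 - \frac{2080}{7} = - \frac{2059}{7} \approx -294.14$)
$\sqrt{10154 + b} + 12099 = \sqrt{10154 - \frac{2059}{7}} + 12099 = \sqrt{\frac{69019}{7}} + 12099 = \frac{\sqrt{483133}}{7} + 12099 = 12099 + \frac{\sqrt{483133}}{7}$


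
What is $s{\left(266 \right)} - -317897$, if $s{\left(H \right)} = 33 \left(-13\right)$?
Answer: $317468$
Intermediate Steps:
$s{\left(H \right)} = -429$
$s{\left(266 \right)} - -317897 = -429 - -317897 = -429 + 317897 = 317468$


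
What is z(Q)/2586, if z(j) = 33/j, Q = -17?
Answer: -11/14654 ≈ -0.00075065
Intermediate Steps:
z(Q)/2586 = (33/(-17))/2586 = (33*(-1/17))*(1/2586) = -33/17*1/2586 = -11/14654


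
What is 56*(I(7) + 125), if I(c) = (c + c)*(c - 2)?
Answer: 10920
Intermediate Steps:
I(c) = 2*c*(-2 + c) (I(c) = (2*c)*(-2 + c) = 2*c*(-2 + c))
56*(I(7) + 125) = 56*(2*7*(-2 + 7) + 125) = 56*(2*7*5 + 125) = 56*(70 + 125) = 56*195 = 10920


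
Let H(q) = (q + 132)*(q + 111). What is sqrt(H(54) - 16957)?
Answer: sqrt(13733) ≈ 117.19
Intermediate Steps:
H(q) = (111 + q)*(132 + q) (H(q) = (132 + q)*(111 + q) = (111 + q)*(132 + q))
sqrt(H(54) - 16957) = sqrt((14652 + 54**2 + 243*54) - 16957) = sqrt((14652 + 2916 + 13122) - 16957) = sqrt(30690 - 16957) = sqrt(13733)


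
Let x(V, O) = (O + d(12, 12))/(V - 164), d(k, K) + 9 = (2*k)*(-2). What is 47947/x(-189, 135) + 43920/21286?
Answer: -180134159233/830154 ≈ -2.1699e+5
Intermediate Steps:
d(k, K) = -9 - 4*k (d(k, K) = -9 + (2*k)*(-2) = -9 - 4*k)
x(V, O) = (-57 + O)/(-164 + V) (x(V, O) = (O + (-9 - 4*12))/(V - 164) = (O + (-9 - 48))/(-164 + V) = (O - 57)/(-164 + V) = (-57 + O)/(-164 + V))
47947/x(-189, 135) + 43920/21286 = 47947/(((-57 + 135)/(-164 - 189))) + 43920/21286 = 47947/((78/(-353))) + 43920*(1/21286) = 47947/((-1/353*78)) + 21960/10643 = 47947/(-78/353) + 21960/10643 = 47947*(-353/78) + 21960/10643 = -16925291/78 + 21960/10643 = -180134159233/830154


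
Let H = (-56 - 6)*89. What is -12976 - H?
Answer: -7458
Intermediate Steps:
H = -5518 (H = -62*89 = -5518)
-12976 - H = -12976 - 1*(-5518) = -12976 + 5518 = -7458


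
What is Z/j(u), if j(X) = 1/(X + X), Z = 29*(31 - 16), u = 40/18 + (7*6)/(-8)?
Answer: -15805/6 ≈ -2634.2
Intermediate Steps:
u = -109/36 (u = 40*(1/18) + 42*(-⅛) = 20/9 - 21/4 = -109/36 ≈ -3.0278)
Z = 435 (Z = 29*15 = 435)
j(X) = 1/(2*X)
Z/j(u) = 435/((1/(2*(-109/36)))) = 435/(((½)*(-36/109))) = 435/(-18/109) = 435*(-109/18) = -15805/6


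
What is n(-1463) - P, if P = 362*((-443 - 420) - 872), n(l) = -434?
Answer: 627636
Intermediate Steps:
P = -628070 (P = 362*(-863 - 872) = 362*(-1735) = -628070)
n(-1463) - P = -434 - 1*(-628070) = -434 + 628070 = 627636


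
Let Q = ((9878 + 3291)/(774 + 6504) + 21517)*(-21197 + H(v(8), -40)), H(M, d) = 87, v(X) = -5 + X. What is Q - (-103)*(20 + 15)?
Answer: -1653046543130/3639 ≈ -4.5426e+8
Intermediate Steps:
Q = -1653059661725/3639 (Q = ((9878 + 3291)/(774 + 6504) + 21517)*(-21197 + 87) = (13169/7278 + 21517)*(-21110) = (156613895/7278)*(-21110) = -1653059661725/3639 ≈ -4.5426e+8)
Q - (-103)*(20 + 15) = -1653059661725/3639 - (-103)*(20 + 15) = -1653059661725/3639 - (-103)*35 = -1653059661725/3639 - 1*(-3605) = -1653059661725/3639 + 3605 = -1653046543130/3639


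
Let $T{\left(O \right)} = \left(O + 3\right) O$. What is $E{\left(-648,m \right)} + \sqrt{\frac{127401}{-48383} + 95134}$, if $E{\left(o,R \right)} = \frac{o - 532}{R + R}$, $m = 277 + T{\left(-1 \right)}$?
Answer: $- \frac{118}{55} + \frac{\sqrt{222694413980743}}{48383} \approx 306.29$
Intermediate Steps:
$T{\left(O \right)} = O \left(3 + O\right)$ ($T{\left(O \right)} = \left(3 + O\right) O = O \left(3 + O\right)$)
$m = 275$ ($m = 277 - \left(3 - 1\right) = 277 - 2 = 275$)
$E{\left(o,R \right)} = \frac{-532 + o}{2 R}$
$E{\left(-648,m \right)} + \sqrt{\frac{127401}{-48383} + 95134} = \frac{-532 - 648}{2 \cdot 275} + \sqrt{\frac{127401}{-48383} + 95134} = \frac{1}{2} \cdot \frac{1}{275} \left(-1180\right) + \sqrt{127401 \left(- \frac{1}{48383}\right) + 95134} = - \frac{118}{55} + \sqrt{- \frac{127401}{48383} + 95134} = - \frac{118}{55} + \sqrt{\frac{4602740921}{48383}} = - \frac{118}{55} + \frac{\sqrt{222694413980743}}{48383}$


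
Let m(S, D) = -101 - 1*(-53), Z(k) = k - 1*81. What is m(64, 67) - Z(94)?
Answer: -61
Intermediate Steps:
Z(k) = -81 + k (Z(k) = k - 81 = -81 + k)
m(S, D) = -48 (m(S, D) = -101 + 53 = -48)
m(64, 67) - Z(94) = -48 - (-81 + 94) = -48 - 1*13 = -48 - 13 = -61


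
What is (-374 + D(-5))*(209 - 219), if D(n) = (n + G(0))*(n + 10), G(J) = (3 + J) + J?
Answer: 3840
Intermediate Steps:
G(J) = 3 + 2*J
D(n) = (3 + n)*(10 + n) (D(n) = (n + (3 + 2*0))*(n + 10) = (n + (3 + 0))*(10 + n) = (n + 3)*(10 + n) = (3 + n)*(10 + n))
(-374 + D(-5))*(209 - 219) = (-374 + (30 + (-5)² + 13*(-5)))*(209 - 219) = (-374 + (30 + 25 - 65))*(-10) = (-374 - 10)*(-10) = -384*(-10) = 3840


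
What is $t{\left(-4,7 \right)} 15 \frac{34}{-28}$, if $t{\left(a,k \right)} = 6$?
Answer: $- \frac{765}{7} \approx -109.29$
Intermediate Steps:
$t{\left(-4,7 \right)} 15 \frac{34}{-28} = 6 \cdot 15 \frac{34}{-28} = 90 \cdot 34 \left(- \frac{1}{28}\right) = 90 \left(- \frac{17}{14}\right) = - \frac{765}{7}$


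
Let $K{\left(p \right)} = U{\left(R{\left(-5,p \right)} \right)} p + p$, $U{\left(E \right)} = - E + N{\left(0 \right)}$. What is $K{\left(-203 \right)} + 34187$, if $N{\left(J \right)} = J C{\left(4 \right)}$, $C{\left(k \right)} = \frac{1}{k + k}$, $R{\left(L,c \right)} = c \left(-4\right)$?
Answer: $198820$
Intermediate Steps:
$R{\left(L,c \right)} = - 4 c$
$C{\left(k \right)} = \frac{1}{2 k}$
$N{\left(J \right)} = \frac{J}{8}$ ($N{\left(J \right)} = J \frac{1}{2 \cdot 4} = J \frac{1}{2} \cdot \frac{1}{4} = J \frac{1}{8} = \frac{J}{8}$)
$U{\left(E \right)} = - E$ ($U{\left(E \right)} = - E + \frac{1}{8} \cdot 0 = - E + 0 = - E$)
$K{\left(p \right)} = p + 4 p^{2}$ ($K{\left(p \right)} = - \left(-4\right) p p + p = 4 p p + p = 4 p^{2} + p = p + 4 p^{2}$)
$K{\left(-203 \right)} + 34187 = - 203 \left(1 + 4 \left(-203\right)\right) + 34187 = - 203 \left(1 - 812\right) + 34187 = \left(-203\right) \left(-811\right) + 34187 = 164633 + 34187 = 198820$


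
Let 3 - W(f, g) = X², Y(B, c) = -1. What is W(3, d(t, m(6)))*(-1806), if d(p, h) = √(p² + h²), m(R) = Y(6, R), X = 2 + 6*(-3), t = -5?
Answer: 456918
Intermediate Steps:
X = -16 (X = 2 - 18 = -16)
m(R) = -1
d(p, h) = √(h² + p²)
W(f, g) = -253 (W(f, g) = 3 - 1*(-16)² = 3 - 1*256 = 3 - 256 = -253)
W(3, d(t, m(6)))*(-1806) = -253*(-1806) = 456918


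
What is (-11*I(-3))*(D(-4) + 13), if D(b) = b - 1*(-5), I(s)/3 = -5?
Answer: 2310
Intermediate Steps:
I(s) = -15 (I(s) = 3*(-5) = -15)
D(b) = 5 + b (D(b) = b + 5 = 5 + b)
(-11*I(-3))*(D(-4) + 13) = (-11*(-15))*((5 - 4) + 13) = 165*(1 + 13) = 165*14 = 2310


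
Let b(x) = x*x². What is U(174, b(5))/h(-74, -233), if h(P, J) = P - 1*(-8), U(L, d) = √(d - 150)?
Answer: -5*I/66 ≈ -0.075758*I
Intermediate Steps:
b(x) = x³
U(L, d) = √(-150 + d)
h(P, J) = 8 + P (h(P, J) = P + 8 = 8 + P)
U(174, b(5))/h(-74, -233) = √(-150 + 5³)/(8 - 74) = √(-150 + 125)/(-66) = √(-25)*(-1/66) = (5*I)*(-1/66) = -5*I/66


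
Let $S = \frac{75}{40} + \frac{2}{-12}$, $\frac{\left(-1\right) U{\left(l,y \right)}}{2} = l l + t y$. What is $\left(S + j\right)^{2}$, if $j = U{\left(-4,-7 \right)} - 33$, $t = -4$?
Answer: $\frac{8196769}{576} \approx 14231.0$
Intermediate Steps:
$U{\left(l,y \right)} = - 2 l^{2} + 8 y$ ($U{\left(l,y \right)} = - 2 \left(l l - 4 y\right) = - 2 \left(l^{2} - 4 y\right) = - 2 l^{2} + 8 y$)
$j = -121$ ($j = \left(- 2 \left(-4\right)^{2} + 8 \left(-7\right)\right) - 33 = \left(\left(-2\right) 16 - 56\right) - 33 = \left(-32 - 56\right) - 33 = -88 - 33 = -121$)
$S = \frac{41}{24}$ ($S = 75 \cdot \frac{1}{40} + 2 \left(- \frac{1}{12}\right) = \frac{15}{8} - \frac{1}{6} = \frac{41}{24} \approx 1.7083$)
$\left(S + j\right)^{2} = \left(\frac{41}{24} - 121\right)^{2} = \left(- \frac{2863}{24}\right)^{2} = \frac{8196769}{576}$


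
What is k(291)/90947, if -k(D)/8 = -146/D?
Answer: 1168/26465577 ≈ 4.4133e-5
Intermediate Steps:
k(D) = 1168/D (k(D) = -(-1168)/D = 1168/D)
k(291)/90947 = (1168/291)/90947 = (1168*(1/291))*(1/90947) = (1168/291)*(1/90947) = 1168/26465577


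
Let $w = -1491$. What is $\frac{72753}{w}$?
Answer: $- \frac{24251}{497} \approx -48.795$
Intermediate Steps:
$\frac{72753}{w} = \frac{72753}{-1491} = 72753 \left(- \frac{1}{1491}\right) = - \frac{24251}{497}$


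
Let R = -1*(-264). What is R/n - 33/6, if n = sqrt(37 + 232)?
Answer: -11/2 + 264*sqrt(269)/269 ≈ 10.596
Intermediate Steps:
R = 264
n = sqrt(269) ≈ 16.401
R/n - 33/6 = 264/(sqrt(269)) - 33/6 = 264*(sqrt(269)/269) - 33*1/6 = 264*sqrt(269)/269 - 11/2 = -11/2 + 264*sqrt(269)/269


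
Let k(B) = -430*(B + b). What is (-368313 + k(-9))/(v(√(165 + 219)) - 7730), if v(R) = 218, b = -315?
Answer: 76331/2504 ≈ 30.484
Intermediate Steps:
k(B) = 135450 - 430*B (k(B) = -430*(B - 315) = -430*(-315 + B) = 135450 - 430*B)
(-368313 + k(-9))/(v(√(165 + 219)) - 7730) = (-368313 + (135450 - 430*(-9)))/(218 - 7730) = (-368313 + (135450 + 3870))/(-7512) = (-368313 + 139320)*(-1/7512) = -228993*(-1/7512) = 76331/2504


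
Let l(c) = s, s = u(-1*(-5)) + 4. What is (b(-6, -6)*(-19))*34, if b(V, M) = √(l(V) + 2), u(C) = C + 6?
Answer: -646*√17 ≈ -2663.5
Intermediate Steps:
u(C) = 6 + C
s = 15 (s = (6 - 1*(-5)) + 4 = (6 + 5) + 4 = 11 + 4 = 15)
l(c) = 15
b(V, M) = √17 (b(V, M) = √(15 + 2) = √17)
(b(-6, -6)*(-19))*34 = (√17*(-19))*34 = -19*√17*34 = -646*√17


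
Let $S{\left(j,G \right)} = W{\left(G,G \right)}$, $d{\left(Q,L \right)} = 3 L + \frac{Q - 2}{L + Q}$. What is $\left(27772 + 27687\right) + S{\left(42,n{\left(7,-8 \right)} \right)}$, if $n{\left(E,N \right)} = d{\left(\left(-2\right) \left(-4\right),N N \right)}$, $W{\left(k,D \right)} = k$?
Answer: $\frac{667813}{12} \approx 55651.0$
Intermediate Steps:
$d{\left(Q,L \right)} = 3 L + \frac{-2 + Q}{L + Q}$
$n{\left(E,N \right)} = \frac{6 + 3 N^{4} + 24 N^{2}}{8 + N^{2}}$ ($n{\left(E,N \right)} = \frac{-2 - -8 + 3 \left(N N\right)^{2} + 3 N N \left(\left(-2\right) \left(-4\right)\right)}{N N - -8} = \frac{-2 + 8 + 3 \left(N^{2}\right)^{2} + 3 N^{2} \cdot 8}{N^{2} + 8} = \frac{-2 + 8 + 3 N^{4} + 24 N^{2}}{8 + N^{2}} = \frac{6 + 3 N^{4} + 24 N^{2}}{8 + N^{2}}$)
$S{\left(j,G \right)} = G$
$\left(27772 + 27687\right) + S{\left(42,n{\left(7,-8 \right)} \right)} = \left(27772 + 27687\right) + \frac{3 \left(2 + \left(-8\right)^{4} + 8 \left(-8\right)^{2}\right)}{8 + \left(-8\right)^{2}} = 55459 + \frac{3 \left(2 + 4096 + 8 \cdot 64\right)}{8 + 64} = 55459 + \frac{3 \left(2 + 4096 + 512\right)}{72} = 55459 + 3 \cdot \frac{1}{72} \cdot 4610 = 55459 + \frac{2305}{12} = \frac{667813}{12}$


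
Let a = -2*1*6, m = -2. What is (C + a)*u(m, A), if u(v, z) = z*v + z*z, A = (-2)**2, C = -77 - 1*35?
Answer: -992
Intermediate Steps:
C = -112 (C = -77 - 35 = -112)
A = 4
a = -12 (a = -2*6 = -12)
u(v, z) = z**2 + v*z (u(v, z) = v*z + z**2 = z**2 + v*z)
(C + a)*u(m, A) = (-112 - 12)*(4*(-2 + 4)) = -496*2 = -124*8 = -992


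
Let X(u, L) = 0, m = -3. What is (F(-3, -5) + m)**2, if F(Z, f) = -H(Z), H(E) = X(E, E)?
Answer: 9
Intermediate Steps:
H(E) = 0
F(Z, f) = 0 (F(Z, f) = -1*0 = 0)
(F(-3, -5) + m)**2 = (0 - 3)**2 = (-3)**2 = 9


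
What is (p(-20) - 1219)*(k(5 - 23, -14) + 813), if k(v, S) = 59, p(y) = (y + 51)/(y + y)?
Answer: -5318219/5 ≈ -1.0636e+6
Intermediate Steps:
p(y) = (51 + y)/(2*y) (p(y) = (51 + y)/((2*y)) = (51 + y)*(1/(2*y)) = (51 + y)/(2*y))
(p(-20) - 1219)*(k(5 - 23, -14) + 813) = ((1/2)*(51 - 20)/(-20) - 1219)*(59 + 813) = ((1/2)*(-1/20)*31 - 1219)*872 = (-31/40 - 1219)*872 = -48791/40*872 = -5318219/5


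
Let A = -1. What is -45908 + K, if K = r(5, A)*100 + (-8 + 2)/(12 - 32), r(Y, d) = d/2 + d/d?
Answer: -458577/10 ≈ -45858.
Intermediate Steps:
r(Y, d) = 1 + d/2 (r(Y, d) = d*(½) + 1 = d/2 + 1 = 1 + d/2)
K = 503/10 (K = (1 + (½)*(-1))*100 + (-8 + 2)/(12 - 32) = (1 - ½)*100 - 6/(-20) = (½)*100 - 6*(-1/20) = 50 + 3/10 = 503/10 ≈ 50.300)
-45908 + K = -45908 + 503/10 = -458577/10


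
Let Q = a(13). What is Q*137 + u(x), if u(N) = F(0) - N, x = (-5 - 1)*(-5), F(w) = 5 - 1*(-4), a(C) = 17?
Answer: 2308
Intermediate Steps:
F(w) = 9 (F(w) = 5 + 4 = 9)
x = 30 (x = -6*(-5) = 30)
Q = 17
u(N) = 9 - N
Q*137 + u(x) = 17*137 + (9 - 1*30) = 2329 + (9 - 30) = 2329 - 21 = 2308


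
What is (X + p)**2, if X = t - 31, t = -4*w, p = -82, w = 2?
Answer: 14641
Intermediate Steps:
t = -8 (t = -4*2 = -8)
X = -39 (X = -8 - 31 = -39)
(X + p)**2 = (-39 - 82)**2 = (-121)**2 = 14641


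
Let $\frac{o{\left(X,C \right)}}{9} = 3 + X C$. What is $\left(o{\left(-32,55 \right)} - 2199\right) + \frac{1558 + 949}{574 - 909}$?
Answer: $- \frac{6036527}{335} \approx -18019.0$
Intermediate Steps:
$o{\left(X,C \right)} = 27 + 9 C X$ ($o{\left(X,C \right)} = 9 \left(3 + X C\right) = 9 \left(3 + C X\right) = 27 + 9 C X$)
$\left(o{\left(-32,55 \right)} - 2199\right) + \frac{1558 + 949}{574 - 909} = \left(\left(27 + 9 \cdot 55 \left(-32\right)\right) - 2199\right) + \frac{1558 + 949}{574 - 909} = \left(\left(27 - 15840\right) - 2199\right) + \frac{2507}{-335} = \left(-15813 - 2199\right) + 2507 \left(- \frac{1}{335}\right) = -18012 - \frac{2507}{335} = - \frac{6036527}{335}$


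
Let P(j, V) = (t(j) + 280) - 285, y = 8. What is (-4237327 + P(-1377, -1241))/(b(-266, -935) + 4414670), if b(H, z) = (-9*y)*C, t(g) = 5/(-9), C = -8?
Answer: -38135993/39737214 ≈ -0.95970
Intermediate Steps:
t(g) = -5/9 (t(g) = 5*(-⅑) = -5/9)
b(H, z) = 576 (b(H, z) = -9*8*(-8) = -72*(-8) = 576)
P(j, V) = -50/9 (P(j, V) = (-5/9 + 280) - 285 = 2515/9 - 285 = -50/9)
(-4237327 + P(-1377, -1241))/(b(-266, -935) + 4414670) = (-4237327 - 50/9)/(576 + 4414670) = -38135993/9/4415246 = -38135993/9*1/4415246 = -38135993/39737214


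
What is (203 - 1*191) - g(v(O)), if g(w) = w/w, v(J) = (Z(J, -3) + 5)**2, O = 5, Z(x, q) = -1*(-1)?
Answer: 11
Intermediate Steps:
Z(x, q) = 1
v(J) = 36 (v(J) = (1 + 5)**2 = 6**2 = 36)
g(w) = 1
(203 - 1*191) - g(v(O)) = (203 - 1*191) - 1*1 = (203 - 191) - 1 = 12 - 1 = 11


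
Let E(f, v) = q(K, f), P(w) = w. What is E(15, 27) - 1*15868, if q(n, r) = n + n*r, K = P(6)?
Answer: -15772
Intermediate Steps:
K = 6
E(f, v) = 6 + 6*f (E(f, v) = 6*(1 + f) = 6 + 6*f)
E(15, 27) - 1*15868 = (6 + 6*15) - 1*15868 = (6 + 90) - 15868 = 96 - 15868 = -15772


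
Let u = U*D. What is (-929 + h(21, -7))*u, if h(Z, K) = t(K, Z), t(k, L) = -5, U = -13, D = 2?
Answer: 24284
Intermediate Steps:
h(Z, K) = -5
u = -26 (u = -13*2 = -26)
(-929 + h(21, -7))*u = (-929 - 5)*(-26) = -934*(-26) = 24284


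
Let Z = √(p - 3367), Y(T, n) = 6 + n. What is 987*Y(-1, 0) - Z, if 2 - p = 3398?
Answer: 5922 - I*√6763 ≈ 5922.0 - 82.237*I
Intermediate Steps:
p = -3396 (p = 2 - 1*3398 = 2 - 3398 = -3396)
Z = I*√6763 (Z = √(-3396 - 3367) = √(-6763) = I*√6763 ≈ 82.237*I)
987*Y(-1, 0) - Z = 987*(6 + 0) - I*√6763 = 987*6 - I*√6763 = 5922 - I*√6763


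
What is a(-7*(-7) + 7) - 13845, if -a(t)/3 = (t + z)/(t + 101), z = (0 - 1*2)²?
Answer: -2173845/157 ≈ -13846.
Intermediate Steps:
z = 4 (z = (0 - 2)² = (-2)² = 4)
a(t) = -3*(4 + t)/(101 + t) (a(t) = -3*(t + 4)/(t + 101) = -3*(4 + t)/(101 + t))
a(-7*(-7) + 7) - 13845 = 3*(-4 - (-7*(-7) + 7))/(101 + (-7*(-7) + 7)) - 13845 = 3*(-4 - (49 + 7))/(101 + (49 + 7)) - 13845 = 3*(-4 - 1*56)/(101 + 56) - 13845 = 3*(-4 - 56)/157 - 13845 = 3*(1/157)*(-60) - 13845 = -180/157 - 13845 = -2173845/157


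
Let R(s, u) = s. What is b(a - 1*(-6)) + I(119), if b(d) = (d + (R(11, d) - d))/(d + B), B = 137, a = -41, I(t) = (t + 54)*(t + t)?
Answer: 4199759/102 ≈ 41174.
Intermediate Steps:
I(t) = 2*t*(54 + t) (I(t) = (54 + t)*(2*t) = 2*t*(54 + t))
b(d) = 11/(137 + d) (b(d) = (d + (11 - d))/(d + 137) = 11/(137 + d))
b(a - 1*(-6)) + I(119) = 11/(137 + (-41 - 1*(-6))) + 2*119*(54 + 119) = 11/(137 + (-41 + 6)) + 2*119*173 = 11/(137 - 35) + 41174 = 11/102 + 41174 = 4199759/102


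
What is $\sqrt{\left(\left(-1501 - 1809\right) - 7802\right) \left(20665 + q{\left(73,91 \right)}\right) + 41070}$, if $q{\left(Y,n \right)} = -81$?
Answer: $i \sqrt{228688338} \approx 15122.0 i$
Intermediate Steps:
$\sqrt{\left(\left(-1501 - 1809\right) - 7802\right) \left(20665 + q{\left(73,91 \right)}\right) + 41070} = \sqrt{\left(\left(-1501 - 1809\right) - 7802\right) \left(20665 - 81\right) + 41070} = \sqrt{\left(\left(-1501 - 1809\right) - 7802\right) 20584 + 41070} = \sqrt{\left(-3310 - 7802\right) 20584 + 41070} = \sqrt{\left(-11112\right) 20584 + 41070} = \sqrt{-228729408 + 41070} = \sqrt{-228688338} = i \sqrt{228688338}$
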